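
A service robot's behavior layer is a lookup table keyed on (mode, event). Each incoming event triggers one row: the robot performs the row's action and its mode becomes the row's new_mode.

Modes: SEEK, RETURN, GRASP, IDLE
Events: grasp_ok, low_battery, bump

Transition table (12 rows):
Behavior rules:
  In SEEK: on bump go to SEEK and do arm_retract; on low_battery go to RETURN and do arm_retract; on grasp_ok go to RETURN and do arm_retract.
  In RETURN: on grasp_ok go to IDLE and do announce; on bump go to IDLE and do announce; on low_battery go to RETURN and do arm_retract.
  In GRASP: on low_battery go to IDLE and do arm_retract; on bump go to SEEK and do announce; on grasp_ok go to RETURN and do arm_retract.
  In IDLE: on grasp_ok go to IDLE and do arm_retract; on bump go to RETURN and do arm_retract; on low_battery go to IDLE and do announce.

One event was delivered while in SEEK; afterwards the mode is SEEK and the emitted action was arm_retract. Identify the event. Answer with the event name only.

bump

try grasp_ok: (SEEK, grasp_ok) → (RETURN, arm_retract)
try low_battery: (SEEK, low_battery) → (RETURN, arm_retract)
try bump: (SEEK, bump) → (SEEK, arm_retract)  ← matches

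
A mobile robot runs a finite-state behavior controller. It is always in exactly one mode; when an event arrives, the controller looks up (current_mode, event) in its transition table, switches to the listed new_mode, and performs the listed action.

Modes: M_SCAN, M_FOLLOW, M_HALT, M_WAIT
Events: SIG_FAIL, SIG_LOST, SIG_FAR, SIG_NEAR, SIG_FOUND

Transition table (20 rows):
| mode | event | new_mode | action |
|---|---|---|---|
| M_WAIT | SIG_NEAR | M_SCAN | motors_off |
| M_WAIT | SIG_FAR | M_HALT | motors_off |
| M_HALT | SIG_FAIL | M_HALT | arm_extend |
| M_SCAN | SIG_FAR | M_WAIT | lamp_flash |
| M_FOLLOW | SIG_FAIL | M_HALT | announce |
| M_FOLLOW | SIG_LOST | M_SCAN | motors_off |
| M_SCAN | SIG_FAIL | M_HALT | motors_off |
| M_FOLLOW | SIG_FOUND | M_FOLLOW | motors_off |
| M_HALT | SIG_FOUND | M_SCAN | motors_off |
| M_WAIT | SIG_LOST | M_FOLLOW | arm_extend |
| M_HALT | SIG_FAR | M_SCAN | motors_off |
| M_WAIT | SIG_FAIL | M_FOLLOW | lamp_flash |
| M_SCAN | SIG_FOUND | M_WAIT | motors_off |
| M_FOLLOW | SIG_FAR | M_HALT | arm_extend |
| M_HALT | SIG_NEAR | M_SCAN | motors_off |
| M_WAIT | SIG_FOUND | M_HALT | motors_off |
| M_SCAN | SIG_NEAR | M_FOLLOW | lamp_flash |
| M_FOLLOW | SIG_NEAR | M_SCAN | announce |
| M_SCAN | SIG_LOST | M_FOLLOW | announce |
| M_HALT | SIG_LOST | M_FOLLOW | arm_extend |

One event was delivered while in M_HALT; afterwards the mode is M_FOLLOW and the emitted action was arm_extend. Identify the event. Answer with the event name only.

try SIG_FAIL: (M_HALT, SIG_FAIL) → (M_HALT, arm_extend)
try SIG_LOST: (M_HALT, SIG_LOST) → (M_FOLLOW, arm_extend)  ← matches
try SIG_FAR: (M_HALT, SIG_FAR) → (M_SCAN, motors_off)
try SIG_NEAR: (M_HALT, SIG_NEAR) → (M_SCAN, motors_off)
try SIG_FOUND: (M_HALT, SIG_FOUND) → (M_SCAN, motors_off)

SIG_LOST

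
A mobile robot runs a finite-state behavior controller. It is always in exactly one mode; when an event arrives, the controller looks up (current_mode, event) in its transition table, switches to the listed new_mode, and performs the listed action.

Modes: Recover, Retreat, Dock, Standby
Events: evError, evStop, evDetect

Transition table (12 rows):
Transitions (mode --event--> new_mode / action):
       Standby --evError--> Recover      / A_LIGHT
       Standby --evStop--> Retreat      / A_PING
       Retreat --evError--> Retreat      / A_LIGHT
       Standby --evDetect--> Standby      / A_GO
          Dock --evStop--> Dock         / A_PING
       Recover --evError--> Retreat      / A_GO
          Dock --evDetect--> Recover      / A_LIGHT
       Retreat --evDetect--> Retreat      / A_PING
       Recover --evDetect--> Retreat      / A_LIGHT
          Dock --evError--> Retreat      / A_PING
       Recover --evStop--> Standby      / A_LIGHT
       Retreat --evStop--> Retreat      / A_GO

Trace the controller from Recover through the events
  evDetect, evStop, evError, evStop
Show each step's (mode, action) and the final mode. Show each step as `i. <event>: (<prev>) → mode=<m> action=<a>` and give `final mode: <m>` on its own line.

1. evDetect: (Recover) → mode=Retreat action=A_LIGHT
2. evStop: (Retreat) → mode=Retreat action=A_GO
3. evError: (Retreat) → mode=Retreat action=A_LIGHT
4. evStop: (Retreat) → mode=Retreat action=A_GO

final mode: Retreat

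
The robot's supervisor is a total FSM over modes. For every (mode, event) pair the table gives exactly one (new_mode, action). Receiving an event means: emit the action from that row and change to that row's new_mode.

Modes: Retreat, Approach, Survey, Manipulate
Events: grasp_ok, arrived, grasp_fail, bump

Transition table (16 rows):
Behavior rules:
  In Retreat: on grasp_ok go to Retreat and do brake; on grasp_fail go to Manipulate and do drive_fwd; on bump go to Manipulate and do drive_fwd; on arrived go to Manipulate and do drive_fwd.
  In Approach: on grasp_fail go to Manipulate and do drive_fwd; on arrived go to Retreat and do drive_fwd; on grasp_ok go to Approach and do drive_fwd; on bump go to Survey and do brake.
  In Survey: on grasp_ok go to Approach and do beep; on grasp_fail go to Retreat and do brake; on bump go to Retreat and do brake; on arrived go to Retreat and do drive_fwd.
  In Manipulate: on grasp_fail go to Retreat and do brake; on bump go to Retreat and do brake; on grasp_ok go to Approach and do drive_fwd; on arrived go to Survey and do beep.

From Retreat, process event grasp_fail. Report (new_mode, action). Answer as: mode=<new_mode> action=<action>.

mode=Manipulate action=drive_fwd

current mode = Retreat; filter table to that mode:
  (Retreat, grasp_ok) → (Retreat, brake)
  (Retreat, grasp_fail) → (Manipulate, drive_fwd)  ← event matches
  (Retreat, bump) → (Manipulate, drive_fwd)
  (Retreat, arrived) → (Manipulate, drive_fwd)
event = grasp_fail selects (Manipulate, drive_fwd)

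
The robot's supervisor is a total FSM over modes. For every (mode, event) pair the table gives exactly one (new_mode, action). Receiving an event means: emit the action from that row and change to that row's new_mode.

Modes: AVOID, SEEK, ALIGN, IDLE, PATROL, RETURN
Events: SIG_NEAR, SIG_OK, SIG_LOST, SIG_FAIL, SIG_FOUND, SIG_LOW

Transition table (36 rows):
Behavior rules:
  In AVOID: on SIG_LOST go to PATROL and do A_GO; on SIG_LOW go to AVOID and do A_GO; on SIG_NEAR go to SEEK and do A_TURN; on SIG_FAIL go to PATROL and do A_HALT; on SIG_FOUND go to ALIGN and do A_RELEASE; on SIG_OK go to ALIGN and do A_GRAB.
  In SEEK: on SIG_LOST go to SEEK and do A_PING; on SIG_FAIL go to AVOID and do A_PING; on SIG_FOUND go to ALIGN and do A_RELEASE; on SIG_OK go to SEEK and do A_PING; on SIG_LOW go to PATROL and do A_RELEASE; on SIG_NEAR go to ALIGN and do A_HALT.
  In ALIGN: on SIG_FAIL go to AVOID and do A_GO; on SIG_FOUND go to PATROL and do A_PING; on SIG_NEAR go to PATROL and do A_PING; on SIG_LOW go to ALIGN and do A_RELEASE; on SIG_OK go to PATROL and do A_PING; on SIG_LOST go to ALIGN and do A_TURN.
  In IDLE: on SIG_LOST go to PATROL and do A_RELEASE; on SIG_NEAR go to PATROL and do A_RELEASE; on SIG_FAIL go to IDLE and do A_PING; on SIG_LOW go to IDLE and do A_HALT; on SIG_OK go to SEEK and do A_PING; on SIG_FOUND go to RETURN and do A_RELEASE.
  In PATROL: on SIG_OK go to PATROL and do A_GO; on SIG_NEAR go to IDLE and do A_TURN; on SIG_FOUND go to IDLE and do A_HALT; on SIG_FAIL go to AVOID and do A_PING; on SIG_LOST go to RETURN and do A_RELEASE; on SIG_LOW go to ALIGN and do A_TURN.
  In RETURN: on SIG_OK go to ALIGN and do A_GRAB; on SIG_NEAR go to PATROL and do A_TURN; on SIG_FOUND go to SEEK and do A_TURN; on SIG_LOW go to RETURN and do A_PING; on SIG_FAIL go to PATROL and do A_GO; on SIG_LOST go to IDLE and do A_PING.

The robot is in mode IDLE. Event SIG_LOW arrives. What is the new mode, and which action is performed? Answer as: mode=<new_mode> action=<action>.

current mode = IDLE; filter table to that mode:
  (IDLE, SIG_LOST) → (PATROL, A_RELEASE)
  (IDLE, SIG_NEAR) → (PATROL, A_RELEASE)
  (IDLE, SIG_FAIL) → (IDLE, A_PING)
  (IDLE, SIG_LOW) → (IDLE, A_HALT)  ← event matches
  (IDLE, SIG_OK) → (SEEK, A_PING)
  (IDLE, SIG_FOUND) → (RETURN, A_RELEASE)
event = SIG_LOW selects (IDLE, A_HALT)

mode=IDLE action=A_HALT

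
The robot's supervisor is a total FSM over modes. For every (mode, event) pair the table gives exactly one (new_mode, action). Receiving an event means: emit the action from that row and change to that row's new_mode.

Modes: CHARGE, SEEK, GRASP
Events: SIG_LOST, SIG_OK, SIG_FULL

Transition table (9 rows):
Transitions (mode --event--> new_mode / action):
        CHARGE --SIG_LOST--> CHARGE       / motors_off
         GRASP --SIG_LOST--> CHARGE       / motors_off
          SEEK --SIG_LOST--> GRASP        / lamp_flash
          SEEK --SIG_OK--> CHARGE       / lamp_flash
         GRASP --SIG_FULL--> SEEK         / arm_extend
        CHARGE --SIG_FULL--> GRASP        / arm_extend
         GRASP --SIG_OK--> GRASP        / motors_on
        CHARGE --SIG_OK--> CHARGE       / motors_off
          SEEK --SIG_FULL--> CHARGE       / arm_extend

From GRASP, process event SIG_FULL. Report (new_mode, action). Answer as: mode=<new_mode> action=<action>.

current mode = GRASP; filter table to that mode:
  (GRASP, SIG_LOST) → (CHARGE, motors_off)
  (GRASP, SIG_FULL) → (SEEK, arm_extend)  ← event matches
  (GRASP, SIG_OK) → (GRASP, motors_on)
event = SIG_FULL selects (SEEK, arm_extend)

mode=SEEK action=arm_extend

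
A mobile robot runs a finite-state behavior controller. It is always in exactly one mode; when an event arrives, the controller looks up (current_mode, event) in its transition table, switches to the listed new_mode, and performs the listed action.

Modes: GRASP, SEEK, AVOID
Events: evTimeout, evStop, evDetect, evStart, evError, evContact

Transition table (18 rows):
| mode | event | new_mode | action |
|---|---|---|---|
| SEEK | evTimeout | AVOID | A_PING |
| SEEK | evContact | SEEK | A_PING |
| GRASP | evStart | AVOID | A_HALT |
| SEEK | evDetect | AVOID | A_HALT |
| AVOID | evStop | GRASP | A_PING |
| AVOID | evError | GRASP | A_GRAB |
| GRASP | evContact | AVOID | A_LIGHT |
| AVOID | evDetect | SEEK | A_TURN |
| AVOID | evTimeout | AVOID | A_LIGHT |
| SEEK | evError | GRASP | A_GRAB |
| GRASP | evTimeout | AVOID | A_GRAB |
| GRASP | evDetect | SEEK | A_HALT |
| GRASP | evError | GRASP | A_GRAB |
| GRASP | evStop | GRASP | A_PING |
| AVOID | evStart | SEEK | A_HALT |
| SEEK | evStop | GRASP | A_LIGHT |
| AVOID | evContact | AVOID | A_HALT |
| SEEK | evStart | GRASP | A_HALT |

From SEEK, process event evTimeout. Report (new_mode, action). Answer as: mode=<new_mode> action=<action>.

mode=AVOID action=A_PING

current mode = SEEK; filter table to that mode:
  (SEEK, evTimeout) → (AVOID, A_PING)  ← event matches
  (SEEK, evContact) → (SEEK, A_PING)
  (SEEK, evDetect) → (AVOID, A_HALT)
  (SEEK, evError) → (GRASP, A_GRAB)
  (SEEK, evStop) → (GRASP, A_LIGHT)
  (SEEK, evStart) → (GRASP, A_HALT)
event = evTimeout selects (AVOID, A_PING)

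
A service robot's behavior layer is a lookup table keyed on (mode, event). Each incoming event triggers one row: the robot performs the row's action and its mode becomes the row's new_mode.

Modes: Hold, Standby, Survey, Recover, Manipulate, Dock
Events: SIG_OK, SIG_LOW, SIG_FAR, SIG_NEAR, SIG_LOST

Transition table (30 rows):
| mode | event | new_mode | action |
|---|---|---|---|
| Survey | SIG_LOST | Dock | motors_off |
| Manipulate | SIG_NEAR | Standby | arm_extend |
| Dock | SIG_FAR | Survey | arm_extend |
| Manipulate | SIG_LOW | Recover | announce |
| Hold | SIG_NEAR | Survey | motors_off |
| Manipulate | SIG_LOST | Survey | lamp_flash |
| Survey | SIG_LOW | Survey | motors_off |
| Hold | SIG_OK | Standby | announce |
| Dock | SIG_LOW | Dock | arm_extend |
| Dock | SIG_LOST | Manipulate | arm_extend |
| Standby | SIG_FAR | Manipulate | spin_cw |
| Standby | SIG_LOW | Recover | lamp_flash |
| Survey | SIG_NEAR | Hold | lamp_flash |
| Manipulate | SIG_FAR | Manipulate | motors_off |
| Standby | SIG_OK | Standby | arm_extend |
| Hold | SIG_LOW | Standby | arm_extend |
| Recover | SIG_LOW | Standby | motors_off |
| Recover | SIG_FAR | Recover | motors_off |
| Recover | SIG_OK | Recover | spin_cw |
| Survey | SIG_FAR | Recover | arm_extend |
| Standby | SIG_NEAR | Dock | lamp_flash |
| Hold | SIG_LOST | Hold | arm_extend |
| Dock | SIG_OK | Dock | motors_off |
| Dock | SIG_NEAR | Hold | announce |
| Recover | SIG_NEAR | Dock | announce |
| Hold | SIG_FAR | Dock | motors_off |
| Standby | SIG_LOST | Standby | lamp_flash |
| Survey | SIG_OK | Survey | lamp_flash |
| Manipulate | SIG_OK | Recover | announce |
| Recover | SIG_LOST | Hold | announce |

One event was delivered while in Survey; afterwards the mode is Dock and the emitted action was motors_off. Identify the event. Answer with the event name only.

SIG_LOST

try SIG_OK: (Survey, SIG_OK) → (Survey, lamp_flash)
try SIG_LOW: (Survey, SIG_LOW) → (Survey, motors_off)
try SIG_FAR: (Survey, SIG_FAR) → (Recover, arm_extend)
try SIG_NEAR: (Survey, SIG_NEAR) → (Hold, lamp_flash)
try SIG_LOST: (Survey, SIG_LOST) → (Dock, motors_off)  ← matches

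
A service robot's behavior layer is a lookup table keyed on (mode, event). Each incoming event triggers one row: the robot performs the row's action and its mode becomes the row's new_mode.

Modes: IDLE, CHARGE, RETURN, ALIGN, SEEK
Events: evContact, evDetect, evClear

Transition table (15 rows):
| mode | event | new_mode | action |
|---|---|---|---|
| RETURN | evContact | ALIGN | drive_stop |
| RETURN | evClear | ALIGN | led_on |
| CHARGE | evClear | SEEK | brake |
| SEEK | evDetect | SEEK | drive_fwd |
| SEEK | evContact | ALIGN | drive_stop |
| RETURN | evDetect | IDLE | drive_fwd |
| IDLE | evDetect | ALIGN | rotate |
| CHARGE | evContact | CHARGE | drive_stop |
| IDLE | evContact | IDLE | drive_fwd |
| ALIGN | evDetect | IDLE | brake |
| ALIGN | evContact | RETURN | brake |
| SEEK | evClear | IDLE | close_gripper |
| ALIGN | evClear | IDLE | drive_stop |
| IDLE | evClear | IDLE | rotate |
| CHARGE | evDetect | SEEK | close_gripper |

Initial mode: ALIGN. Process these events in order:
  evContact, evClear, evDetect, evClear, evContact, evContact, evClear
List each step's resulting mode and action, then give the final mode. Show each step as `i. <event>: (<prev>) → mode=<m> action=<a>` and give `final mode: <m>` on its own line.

1. evContact: (ALIGN) → mode=RETURN action=brake
2. evClear: (RETURN) → mode=ALIGN action=led_on
3. evDetect: (ALIGN) → mode=IDLE action=brake
4. evClear: (IDLE) → mode=IDLE action=rotate
5. evContact: (IDLE) → mode=IDLE action=drive_fwd
6. evContact: (IDLE) → mode=IDLE action=drive_fwd
7. evClear: (IDLE) → mode=IDLE action=rotate

final mode: IDLE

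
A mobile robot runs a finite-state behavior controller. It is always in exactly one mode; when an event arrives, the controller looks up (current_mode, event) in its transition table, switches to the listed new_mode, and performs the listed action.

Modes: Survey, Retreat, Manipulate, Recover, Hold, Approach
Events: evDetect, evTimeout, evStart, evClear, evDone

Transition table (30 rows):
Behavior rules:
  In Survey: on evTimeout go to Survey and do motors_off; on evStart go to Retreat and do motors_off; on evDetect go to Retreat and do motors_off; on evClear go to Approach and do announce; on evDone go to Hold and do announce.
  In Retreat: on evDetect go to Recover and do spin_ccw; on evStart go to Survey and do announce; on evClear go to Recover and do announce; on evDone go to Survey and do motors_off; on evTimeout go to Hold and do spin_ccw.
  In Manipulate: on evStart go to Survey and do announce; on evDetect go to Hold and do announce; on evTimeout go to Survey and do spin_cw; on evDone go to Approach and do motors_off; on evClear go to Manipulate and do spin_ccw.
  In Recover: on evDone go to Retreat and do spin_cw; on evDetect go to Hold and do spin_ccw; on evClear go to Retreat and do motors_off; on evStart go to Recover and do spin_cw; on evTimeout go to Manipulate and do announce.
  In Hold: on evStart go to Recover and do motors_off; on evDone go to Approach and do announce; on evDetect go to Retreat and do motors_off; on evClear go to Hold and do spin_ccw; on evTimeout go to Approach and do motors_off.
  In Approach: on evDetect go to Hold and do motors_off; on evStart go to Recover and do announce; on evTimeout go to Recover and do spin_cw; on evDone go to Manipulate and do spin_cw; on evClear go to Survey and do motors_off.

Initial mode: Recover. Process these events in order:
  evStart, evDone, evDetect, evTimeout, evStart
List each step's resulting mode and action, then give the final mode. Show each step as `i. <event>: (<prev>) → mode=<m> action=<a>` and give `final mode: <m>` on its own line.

final mode: Survey

1. evStart: (Recover) → mode=Recover action=spin_cw
2. evDone: (Recover) → mode=Retreat action=spin_cw
3. evDetect: (Retreat) → mode=Recover action=spin_ccw
4. evTimeout: (Recover) → mode=Manipulate action=announce
5. evStart: (Manipulate) → mode=Survey action=announce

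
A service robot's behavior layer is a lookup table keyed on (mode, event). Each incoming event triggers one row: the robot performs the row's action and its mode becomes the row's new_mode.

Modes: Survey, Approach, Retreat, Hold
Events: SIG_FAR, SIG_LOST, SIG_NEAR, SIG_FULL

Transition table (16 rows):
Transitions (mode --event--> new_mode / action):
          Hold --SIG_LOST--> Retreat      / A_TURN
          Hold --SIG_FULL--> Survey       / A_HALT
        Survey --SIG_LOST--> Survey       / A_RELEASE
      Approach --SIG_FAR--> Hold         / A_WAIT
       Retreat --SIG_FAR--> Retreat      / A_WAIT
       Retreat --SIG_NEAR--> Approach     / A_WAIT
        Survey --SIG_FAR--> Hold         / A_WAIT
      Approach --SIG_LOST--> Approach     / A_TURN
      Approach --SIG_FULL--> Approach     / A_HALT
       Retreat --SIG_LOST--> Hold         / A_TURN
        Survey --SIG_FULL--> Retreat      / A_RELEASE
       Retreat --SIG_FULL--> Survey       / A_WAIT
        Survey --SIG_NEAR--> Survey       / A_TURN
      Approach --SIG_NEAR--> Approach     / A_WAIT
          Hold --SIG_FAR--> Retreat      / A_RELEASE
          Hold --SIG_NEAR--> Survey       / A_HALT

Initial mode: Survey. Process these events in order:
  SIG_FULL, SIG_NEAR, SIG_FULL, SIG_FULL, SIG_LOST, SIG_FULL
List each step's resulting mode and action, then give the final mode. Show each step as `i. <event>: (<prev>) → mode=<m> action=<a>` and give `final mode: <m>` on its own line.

final mode: Approach

1. SIG_FULL: (Survey) → mode=Retreat action=A_RELEASE
2. SIG_NEAR: (Retreat) → mode=Approach action=A_WAIT
3. SIG_FULL: (Approach) → mode=Approach action=A_HALT
4. SIG_FULL: (Approach) → mode=Approach action=A_HALT
5. SIG_LOST: (Approach) → mode=Approach action=A_TURN
6. SIG_FULL: (Approach) → mode=Approach action=A_HALT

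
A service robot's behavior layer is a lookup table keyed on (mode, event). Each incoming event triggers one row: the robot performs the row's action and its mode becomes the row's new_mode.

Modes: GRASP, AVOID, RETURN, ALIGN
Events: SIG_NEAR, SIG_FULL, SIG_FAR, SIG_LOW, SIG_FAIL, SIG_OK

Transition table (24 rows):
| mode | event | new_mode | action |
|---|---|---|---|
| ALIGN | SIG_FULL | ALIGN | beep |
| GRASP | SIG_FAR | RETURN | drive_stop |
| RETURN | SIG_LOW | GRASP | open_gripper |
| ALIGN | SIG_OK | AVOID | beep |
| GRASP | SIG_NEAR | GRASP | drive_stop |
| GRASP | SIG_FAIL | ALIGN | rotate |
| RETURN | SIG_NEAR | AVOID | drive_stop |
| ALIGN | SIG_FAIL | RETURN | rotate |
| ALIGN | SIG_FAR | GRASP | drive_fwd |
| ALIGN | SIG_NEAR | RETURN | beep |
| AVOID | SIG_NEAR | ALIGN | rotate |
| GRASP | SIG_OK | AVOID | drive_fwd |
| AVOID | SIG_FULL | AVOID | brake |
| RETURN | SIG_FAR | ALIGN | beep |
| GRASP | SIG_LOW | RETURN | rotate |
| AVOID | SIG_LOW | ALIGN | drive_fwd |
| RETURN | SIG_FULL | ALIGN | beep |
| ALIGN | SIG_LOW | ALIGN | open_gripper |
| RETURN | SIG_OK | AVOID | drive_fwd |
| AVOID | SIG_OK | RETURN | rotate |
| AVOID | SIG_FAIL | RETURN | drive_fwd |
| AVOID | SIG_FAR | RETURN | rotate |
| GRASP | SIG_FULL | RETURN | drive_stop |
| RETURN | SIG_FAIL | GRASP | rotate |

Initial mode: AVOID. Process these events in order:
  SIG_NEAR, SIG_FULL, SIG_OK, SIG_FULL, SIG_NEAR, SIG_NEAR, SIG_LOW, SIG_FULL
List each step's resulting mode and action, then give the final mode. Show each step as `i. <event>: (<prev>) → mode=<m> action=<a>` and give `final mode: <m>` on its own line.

final mode: RETURN

1. SIG_NEAR: (AVOID) → mode=ALIGN action=rotate
2. SIG_FULL: (ALIGN) → mode=ALIGN action=beep
3. SIG_OK: (ALIGN) → mode=AVOID action=beep
4. SIG_FULL: (AVOID) → mode=AVOID action=brake
5. SIG_NEAR: (AVOID) → mode=ALIGN action=rotate
6. SIG_NEAR: (ALIGN) → mode=RETURN action=beep
7. SIG_LOW: (RETURN) → mode=GRASP action=open_gripper
8. SIG_FULL: (GRASP) → mode=RETURN action=drive_stop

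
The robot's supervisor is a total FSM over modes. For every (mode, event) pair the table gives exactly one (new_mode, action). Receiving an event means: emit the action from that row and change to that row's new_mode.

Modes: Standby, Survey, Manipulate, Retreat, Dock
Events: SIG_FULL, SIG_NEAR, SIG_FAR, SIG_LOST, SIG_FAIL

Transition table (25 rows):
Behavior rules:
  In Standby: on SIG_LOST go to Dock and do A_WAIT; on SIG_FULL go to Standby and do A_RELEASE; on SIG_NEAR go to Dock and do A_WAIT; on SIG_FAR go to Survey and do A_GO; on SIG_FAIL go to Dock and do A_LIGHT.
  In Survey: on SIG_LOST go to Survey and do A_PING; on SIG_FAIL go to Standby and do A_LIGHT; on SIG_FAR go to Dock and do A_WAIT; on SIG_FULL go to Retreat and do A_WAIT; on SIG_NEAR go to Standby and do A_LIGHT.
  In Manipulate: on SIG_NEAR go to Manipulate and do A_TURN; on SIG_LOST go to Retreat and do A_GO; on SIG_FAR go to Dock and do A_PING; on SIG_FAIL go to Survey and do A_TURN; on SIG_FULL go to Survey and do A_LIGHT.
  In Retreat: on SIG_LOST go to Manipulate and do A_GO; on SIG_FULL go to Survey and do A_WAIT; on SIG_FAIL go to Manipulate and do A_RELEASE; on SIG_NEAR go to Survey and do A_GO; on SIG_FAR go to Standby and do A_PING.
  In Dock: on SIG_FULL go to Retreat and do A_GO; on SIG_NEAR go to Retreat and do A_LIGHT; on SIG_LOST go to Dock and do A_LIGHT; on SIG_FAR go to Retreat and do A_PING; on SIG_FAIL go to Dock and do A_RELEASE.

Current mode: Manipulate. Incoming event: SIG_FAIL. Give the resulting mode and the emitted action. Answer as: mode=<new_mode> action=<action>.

current mode = Manipulate; filter table to that mode:
  (Manipulate, SIG_NEAR) → (Manipulate, A_TURN)
  (Manipulate, SIG_LOST) → (Retreat, A_GO)
  (Manipulate, SIG_FAR) → (Dock, A_PING)
  (Manipulate, SIG_FAIL) → (Survey, A_TURN)  ← event matches
  (Manipulate, SIG_FULL) → (Survey, A_LIGHT)
event = SIG_FAIL selects (Survey, A_TURN)

mode=Survey action=A_TURN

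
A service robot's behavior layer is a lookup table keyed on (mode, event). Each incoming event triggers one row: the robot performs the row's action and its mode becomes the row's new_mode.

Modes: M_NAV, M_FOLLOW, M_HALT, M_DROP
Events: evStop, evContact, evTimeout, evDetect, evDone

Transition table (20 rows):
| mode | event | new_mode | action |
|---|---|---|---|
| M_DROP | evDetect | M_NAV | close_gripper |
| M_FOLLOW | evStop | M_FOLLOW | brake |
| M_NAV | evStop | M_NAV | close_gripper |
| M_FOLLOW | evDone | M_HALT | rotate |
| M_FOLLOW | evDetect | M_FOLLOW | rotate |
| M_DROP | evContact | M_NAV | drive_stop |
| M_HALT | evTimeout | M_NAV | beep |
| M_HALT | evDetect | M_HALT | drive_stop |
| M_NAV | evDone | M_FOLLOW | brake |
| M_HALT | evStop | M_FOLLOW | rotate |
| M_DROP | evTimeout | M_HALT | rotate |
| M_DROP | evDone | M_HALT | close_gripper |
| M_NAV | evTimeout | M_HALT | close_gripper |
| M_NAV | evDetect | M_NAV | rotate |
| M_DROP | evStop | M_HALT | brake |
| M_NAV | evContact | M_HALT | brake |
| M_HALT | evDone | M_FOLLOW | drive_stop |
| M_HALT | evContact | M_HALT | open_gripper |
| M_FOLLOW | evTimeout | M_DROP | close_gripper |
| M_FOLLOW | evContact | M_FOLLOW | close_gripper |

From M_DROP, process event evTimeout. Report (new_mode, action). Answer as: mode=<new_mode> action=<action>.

mode=M_HALT action=rotate

current mode = M_DROP; filter table to that mode:
  (M_DROP, evDetect) → (M_NAV, close_gripper)
  (M_DROP, evContact) → (M_NAV, drive_stop)
  (M_DROP, evTimeout) → (M_HALT, rotate)  ← event matches
  (M_DROP, evDone) → (M_HALT, close_gripper)
  (M_DROP, evStop) → (M_HALT, brake)
event = evTimeout selects (M_HALT, rotate)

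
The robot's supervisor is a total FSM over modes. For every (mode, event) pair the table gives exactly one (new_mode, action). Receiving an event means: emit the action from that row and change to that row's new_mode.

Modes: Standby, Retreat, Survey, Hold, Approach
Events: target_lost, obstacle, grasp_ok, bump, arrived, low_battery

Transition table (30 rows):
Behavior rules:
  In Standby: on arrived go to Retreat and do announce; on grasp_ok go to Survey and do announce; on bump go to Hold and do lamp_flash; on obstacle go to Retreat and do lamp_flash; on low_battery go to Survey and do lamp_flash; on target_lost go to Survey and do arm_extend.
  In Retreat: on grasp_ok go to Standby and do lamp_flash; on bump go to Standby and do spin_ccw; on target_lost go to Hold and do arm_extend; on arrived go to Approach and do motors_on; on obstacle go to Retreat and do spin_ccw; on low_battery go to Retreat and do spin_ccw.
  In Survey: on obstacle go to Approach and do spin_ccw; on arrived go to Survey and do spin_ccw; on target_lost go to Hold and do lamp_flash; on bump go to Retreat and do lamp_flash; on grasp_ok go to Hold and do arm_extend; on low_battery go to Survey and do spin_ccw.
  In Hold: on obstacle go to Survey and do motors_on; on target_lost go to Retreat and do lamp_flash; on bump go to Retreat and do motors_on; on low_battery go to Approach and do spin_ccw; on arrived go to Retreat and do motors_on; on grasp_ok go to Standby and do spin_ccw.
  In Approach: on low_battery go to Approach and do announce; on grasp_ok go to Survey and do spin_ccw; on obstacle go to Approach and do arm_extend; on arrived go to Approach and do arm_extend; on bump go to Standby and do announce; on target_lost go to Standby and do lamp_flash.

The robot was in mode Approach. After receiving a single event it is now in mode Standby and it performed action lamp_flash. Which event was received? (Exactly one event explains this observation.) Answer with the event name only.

target_lost

try target_lost: (Approach, target_lost) → (Standby, lamp_flash)  ← matches
try obstacle: (Approach, obstacle) → (Approach, arm_extend)
try grasp_ok: (Approach, grasp_ok) → (Survey, spin_ccw)
try bump: (Approach, bump) → (Standby, announce)
try arrived: (Approach, arrived) → (Approach, arm_extend)
try low_battery: (Approach, low_battery) → (Approach, announce)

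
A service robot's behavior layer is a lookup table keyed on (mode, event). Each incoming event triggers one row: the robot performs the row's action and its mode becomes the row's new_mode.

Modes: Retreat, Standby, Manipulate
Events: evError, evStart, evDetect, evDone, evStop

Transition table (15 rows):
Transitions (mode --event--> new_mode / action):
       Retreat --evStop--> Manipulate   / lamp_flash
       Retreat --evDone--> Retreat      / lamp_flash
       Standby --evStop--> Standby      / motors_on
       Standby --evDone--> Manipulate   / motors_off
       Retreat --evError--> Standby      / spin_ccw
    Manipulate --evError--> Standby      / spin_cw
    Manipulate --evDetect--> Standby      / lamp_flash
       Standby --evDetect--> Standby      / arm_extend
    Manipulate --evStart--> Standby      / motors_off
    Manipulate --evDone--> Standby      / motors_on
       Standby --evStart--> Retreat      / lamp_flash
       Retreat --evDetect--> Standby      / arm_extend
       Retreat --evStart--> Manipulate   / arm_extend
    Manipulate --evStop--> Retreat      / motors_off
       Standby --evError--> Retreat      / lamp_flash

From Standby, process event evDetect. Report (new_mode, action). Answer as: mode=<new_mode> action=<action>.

mode=Standby action=arm_extend

current mode = Standby; filter table to that mode:
  (Standby, evStop) → (Standby, motors_on)
  (Standby, evDone) → (Manipulate, motors_off)
  (Standby, evDetect) → (Standby, arm_extend)  ← event matches
  (Standby, evStart) → (Retreat, lamp_flash)
  (Standby, evError) → (Retreat, lamp_flash)
event = evDetect selects (Standby, arm_extend)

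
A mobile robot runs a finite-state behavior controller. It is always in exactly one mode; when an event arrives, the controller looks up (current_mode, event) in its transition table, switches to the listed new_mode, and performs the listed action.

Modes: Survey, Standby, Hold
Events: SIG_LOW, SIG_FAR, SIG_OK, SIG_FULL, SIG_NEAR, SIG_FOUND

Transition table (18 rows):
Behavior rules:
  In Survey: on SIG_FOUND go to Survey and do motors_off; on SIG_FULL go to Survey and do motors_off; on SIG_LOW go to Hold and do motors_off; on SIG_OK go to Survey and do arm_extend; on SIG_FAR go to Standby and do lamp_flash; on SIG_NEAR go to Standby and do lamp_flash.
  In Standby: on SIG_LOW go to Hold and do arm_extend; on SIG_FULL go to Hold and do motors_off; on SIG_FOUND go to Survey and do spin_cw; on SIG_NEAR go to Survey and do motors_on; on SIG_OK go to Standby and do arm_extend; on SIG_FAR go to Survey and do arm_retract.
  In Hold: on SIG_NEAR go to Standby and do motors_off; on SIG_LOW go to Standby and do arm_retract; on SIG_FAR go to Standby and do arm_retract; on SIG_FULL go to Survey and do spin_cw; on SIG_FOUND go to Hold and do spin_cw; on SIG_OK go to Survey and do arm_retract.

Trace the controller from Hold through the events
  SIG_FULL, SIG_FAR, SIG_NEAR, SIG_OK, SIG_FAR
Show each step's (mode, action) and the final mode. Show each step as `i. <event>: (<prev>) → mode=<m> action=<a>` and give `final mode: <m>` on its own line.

final mode: Standby

1. SIG_FULL: (Hold) → mode=Survey action=spin_cw
2. SIG_FAR: (Survey) → mode=Standby action=lamp_flash
3. SIG_NEAR: (Standby) → mode=Survey action=motors_on
4. SIG_OK: (Survey) → mode=Survey action=arm_extend
5. SIG_FAR: (Survey) → mode=Standby action=lamp_flash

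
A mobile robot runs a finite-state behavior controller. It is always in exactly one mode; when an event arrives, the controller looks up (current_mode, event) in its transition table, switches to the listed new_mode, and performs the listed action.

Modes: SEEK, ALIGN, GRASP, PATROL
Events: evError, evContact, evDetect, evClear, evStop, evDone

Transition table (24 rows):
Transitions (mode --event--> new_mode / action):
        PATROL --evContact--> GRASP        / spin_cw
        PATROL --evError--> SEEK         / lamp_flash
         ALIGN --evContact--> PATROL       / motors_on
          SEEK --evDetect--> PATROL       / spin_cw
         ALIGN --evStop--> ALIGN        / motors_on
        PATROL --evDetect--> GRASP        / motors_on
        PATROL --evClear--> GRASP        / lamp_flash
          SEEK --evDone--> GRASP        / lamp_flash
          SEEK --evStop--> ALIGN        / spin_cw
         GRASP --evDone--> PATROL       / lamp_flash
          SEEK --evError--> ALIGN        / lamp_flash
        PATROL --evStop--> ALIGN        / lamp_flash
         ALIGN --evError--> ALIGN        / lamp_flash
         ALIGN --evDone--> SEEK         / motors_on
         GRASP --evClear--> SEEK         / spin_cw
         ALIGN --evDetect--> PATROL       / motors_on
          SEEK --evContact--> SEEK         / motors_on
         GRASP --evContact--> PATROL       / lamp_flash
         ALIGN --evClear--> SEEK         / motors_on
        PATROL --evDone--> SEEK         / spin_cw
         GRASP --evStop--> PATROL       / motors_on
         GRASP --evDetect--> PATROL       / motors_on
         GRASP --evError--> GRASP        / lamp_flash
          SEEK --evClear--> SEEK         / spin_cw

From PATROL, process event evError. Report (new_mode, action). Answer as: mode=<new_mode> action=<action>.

current mode = PATROL; filter table to that mode:
  (PATROL, evContact) → (GRASP, spin_cw)
  (PATROL, evError) → (SEEK, lamp_flash)  ← event matches
  (PATROL, evDetect) → (GRASP, motors_on)
  (PATROL, evClear) → (GRASP, lamp_flash)
  (PATROL, evStop) → (ALIGN, lamp_flash)
  (PATROL, evDone) → (SEEK, spin_cw)
event = evError selects (SEEK, lamp_flash)

mode=SEEK action=lamp_flash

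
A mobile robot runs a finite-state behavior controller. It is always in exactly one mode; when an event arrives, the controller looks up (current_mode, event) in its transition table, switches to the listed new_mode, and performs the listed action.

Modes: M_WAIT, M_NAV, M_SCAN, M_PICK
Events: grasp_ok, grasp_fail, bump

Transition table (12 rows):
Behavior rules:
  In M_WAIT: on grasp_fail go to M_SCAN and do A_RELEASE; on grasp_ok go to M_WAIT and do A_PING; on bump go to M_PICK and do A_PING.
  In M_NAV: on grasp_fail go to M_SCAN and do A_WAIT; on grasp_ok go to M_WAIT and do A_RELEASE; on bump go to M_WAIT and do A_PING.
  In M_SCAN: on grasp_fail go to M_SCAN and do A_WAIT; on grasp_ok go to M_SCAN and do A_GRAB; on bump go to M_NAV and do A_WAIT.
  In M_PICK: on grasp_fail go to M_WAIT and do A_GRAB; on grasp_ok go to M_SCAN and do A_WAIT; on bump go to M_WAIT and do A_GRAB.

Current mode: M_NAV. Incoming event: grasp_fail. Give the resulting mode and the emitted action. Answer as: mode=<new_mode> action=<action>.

mode=M_SCAN action=A_WAIT

current mode = M_NAV; filter table to that mode:
  (M_NAV, grasp_fail) → (M_SCAN, A_WAIT)  ← event matches
  (M_NAV, grasp_ok) → (M_WAIT, A_RELEASE)
  (M_NAV, bump) → (M_WAIT, A_PING)
event = grasp_fail selects (M_SCAN, A_WAIT)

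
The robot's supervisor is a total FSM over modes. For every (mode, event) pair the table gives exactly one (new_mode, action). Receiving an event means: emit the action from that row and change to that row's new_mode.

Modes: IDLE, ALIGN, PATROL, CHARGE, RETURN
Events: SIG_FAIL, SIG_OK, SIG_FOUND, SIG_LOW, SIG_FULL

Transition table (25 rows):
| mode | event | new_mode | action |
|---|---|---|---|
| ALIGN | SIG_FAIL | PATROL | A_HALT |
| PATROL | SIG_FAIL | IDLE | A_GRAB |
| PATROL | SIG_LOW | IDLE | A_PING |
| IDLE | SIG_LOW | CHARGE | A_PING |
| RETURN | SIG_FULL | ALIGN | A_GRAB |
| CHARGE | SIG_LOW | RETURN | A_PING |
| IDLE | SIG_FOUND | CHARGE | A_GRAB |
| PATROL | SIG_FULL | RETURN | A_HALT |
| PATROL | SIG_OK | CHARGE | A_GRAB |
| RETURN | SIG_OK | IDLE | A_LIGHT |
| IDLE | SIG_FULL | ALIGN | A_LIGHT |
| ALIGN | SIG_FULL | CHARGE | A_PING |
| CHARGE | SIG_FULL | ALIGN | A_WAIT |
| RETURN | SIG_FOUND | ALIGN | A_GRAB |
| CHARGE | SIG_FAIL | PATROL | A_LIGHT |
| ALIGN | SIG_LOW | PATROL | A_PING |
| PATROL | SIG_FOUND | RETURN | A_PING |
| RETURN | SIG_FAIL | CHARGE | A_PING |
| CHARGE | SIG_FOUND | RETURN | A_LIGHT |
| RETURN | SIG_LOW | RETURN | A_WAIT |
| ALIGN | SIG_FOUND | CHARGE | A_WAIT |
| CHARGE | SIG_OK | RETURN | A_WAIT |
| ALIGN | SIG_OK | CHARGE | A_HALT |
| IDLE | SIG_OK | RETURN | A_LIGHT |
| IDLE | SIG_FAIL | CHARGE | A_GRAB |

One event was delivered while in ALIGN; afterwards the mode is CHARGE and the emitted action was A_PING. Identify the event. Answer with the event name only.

try SIG_FAIL: (ALIGN, SIG_FAIL) → (PATROL, A_HALT)
try SIG_OK: (ALIGN, SIG_OK) → (CHARGE, A_HALT)
try SIG_FOUND: (ALIGN, SIG_FOUND) → (CHARGE, A_WAIT)
try SIG_LOW: (ALIGN, SIG_LOW) → (PATROL, A_PING)
try SIG_FULL: (ALIGN, SIG_FULL) → (CHARGE, A_PING)  ← matches

SIG_FULL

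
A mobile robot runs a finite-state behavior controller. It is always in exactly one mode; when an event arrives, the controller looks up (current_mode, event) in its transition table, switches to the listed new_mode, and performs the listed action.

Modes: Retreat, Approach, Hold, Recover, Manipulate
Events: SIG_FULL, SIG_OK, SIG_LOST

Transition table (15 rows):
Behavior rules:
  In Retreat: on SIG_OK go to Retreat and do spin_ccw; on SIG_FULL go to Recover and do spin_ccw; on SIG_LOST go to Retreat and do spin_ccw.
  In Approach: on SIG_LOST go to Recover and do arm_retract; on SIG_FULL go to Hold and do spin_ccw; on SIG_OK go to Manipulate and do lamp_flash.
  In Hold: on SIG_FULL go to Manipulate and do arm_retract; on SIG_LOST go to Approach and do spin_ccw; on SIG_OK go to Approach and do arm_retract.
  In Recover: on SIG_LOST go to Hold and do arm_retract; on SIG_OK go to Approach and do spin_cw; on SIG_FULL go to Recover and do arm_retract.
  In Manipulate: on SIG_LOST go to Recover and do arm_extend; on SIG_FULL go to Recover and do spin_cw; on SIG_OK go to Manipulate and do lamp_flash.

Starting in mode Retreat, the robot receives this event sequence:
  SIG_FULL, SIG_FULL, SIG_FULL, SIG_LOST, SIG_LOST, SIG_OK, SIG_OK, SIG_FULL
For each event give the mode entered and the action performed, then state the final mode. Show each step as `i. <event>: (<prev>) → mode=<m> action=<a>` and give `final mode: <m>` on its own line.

1. SIG_FULL: (Retreat) → mode=Recover action=spin_ccw
2. SIG_FULL: (Recover) → mode=Recover action=arm_retract
3. SIG_FULL: (Recover) → mode=Recover action=arm_retract
4. SIG_LOST: (Recover) → mode=Hold action=arm_retract
5. SIG_LOST: (Hold) → mode=Approach action=spin_ccw
6. SIG_OK: (Approach) → mode=Manipulate action=lamp_flash
7. SIG_OK: (Manipulate) → mode=Manipulate action=lamp_flash
8. SIG_FULL: (Manipulate) → mode=Recover action=spin_cw

final mode: Recover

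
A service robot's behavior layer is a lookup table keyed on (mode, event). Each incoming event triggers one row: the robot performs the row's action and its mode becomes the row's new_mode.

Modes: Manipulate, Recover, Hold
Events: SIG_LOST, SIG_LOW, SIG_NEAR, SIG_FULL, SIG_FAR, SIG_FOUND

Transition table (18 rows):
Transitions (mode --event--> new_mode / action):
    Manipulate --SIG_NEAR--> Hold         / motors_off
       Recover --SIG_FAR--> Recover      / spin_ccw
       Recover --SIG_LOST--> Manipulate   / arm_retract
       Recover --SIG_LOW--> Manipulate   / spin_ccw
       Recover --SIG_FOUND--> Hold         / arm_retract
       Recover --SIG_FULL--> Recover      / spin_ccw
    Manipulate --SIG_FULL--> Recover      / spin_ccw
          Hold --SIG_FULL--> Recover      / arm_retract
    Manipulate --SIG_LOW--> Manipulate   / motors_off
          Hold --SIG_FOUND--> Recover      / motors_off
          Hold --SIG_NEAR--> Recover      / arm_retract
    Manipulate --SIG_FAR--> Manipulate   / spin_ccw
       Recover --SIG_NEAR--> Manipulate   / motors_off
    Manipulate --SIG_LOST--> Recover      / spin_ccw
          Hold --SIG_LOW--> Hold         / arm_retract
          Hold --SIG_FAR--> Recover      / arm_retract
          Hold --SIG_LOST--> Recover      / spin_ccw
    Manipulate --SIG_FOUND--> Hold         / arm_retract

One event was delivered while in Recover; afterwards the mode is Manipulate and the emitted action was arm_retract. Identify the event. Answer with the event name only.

SIG_LOST

try SIG_LOST: (Recover, SIG_LOST) → (Manipulate, arm_retract)  ← matches
try SIG_LOW: (Recover, SIG_LOW) → (Manipulate, spin_ccw)
try SIG_NEAR: (Recover, SIG_NEAR) → (Manipulate, motors_off)
try SIG_FULL: (Recover, SIG_FULL) → (Recover, spin_ccw)
try SIG_FAR: (Recover, SIG_FAR) → (Recover, spin_ccw)
try SIG_FOUND: (Recover, SIG_FOUND) → (Hold, arm_retract)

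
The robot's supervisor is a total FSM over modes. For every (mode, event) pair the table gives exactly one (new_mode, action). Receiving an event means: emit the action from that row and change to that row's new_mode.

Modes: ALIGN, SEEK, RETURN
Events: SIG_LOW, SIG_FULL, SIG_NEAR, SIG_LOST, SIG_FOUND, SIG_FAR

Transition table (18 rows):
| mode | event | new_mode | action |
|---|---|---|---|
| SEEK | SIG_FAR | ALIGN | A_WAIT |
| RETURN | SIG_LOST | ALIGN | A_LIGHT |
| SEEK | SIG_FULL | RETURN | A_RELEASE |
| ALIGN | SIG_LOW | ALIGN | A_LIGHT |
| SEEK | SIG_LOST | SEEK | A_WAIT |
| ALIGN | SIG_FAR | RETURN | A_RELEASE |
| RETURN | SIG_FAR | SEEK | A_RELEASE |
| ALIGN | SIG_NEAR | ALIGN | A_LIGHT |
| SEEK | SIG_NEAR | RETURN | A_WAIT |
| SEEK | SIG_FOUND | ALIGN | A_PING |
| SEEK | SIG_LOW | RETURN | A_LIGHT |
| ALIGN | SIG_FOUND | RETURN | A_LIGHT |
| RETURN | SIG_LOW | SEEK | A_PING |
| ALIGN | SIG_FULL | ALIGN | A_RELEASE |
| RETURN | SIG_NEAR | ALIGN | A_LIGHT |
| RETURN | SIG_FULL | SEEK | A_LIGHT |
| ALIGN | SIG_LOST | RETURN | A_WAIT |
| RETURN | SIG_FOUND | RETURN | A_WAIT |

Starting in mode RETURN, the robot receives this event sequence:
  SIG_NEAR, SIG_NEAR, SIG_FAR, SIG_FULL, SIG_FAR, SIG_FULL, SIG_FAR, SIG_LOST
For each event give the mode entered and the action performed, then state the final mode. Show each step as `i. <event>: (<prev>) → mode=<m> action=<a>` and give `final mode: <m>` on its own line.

1. SIG_NEAR: (RETURN) → mode=ALIGN action=A_LIGHT
2. SIG_NEAR: (ALIGN) → mode=ALIGN action=A_LIGHT
3. SIG_FAR: (ALIGN) → mode=RETURN action=A_RELEASE
4. SIG_FULL: (RETURN) → mode=SEEK action=A_LIGHT
5. SIG_FAR: (SEEK) → mode=ALIGN action=A_WAIT
6. SIG_FULL: (ALIGN) → mode=ALIGN action=A_RELEASE
7. SIG_FAR: (ALIGN) → mode=RETURN action=A_RELEASE
8. SIG_LOST: (RETURN) → mode=ALIGN action=A_LIGHT

final mode: ALIGN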